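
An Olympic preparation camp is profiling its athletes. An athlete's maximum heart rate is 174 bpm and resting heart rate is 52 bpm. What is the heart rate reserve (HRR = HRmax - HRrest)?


HRR = HRmax - HRrest
= 174 - 52
= 122 bpm

122 bpm


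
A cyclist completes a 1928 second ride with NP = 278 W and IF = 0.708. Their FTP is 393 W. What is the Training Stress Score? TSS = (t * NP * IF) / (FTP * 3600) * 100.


t * NP * IF = 1928 * 278 * 0.708 = 379476.672
FTP * 3600 = 1414800
TSS = (379476.672 / 1414800) * 100 = 26.82

26.82 TSS


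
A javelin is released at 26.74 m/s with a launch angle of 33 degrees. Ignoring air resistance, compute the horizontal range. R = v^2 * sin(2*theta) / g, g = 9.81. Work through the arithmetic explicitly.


Launch speed squared = 715.0276
sin(2 * 33 deg) = 0.913545
Range = 715.0276 * 0.913545 / 9.81
= 66.586 m

66.586 m


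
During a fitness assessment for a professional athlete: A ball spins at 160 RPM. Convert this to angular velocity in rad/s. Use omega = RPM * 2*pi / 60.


omega = 160 * 2 * pi / 60
= 160 * 6.28318531 / 60
= 1005.31 / 60
= 16.755 rad/s

16.755 rad/s


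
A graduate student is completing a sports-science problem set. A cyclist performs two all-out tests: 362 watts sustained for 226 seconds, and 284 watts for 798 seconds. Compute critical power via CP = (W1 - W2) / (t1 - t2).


W1 = P1 * t1 = 362 * 226 = 81812 J
W2 = P2 * t2 = 284 * 798 = 226632 J
CP = (81812 - 226632) / (226 - 798)
= 253.18 W

253.18 W


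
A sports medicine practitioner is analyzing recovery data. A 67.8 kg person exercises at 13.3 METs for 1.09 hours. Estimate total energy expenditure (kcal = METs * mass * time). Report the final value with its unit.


Energy = METs * mass(kg) * time(h)
= 13.3 * 67.8 * 1.09
= 982.9 kcal

982.9 kcal


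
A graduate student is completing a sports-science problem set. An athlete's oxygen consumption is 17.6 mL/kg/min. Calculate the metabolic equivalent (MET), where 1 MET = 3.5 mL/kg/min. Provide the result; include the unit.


MET = VO2 / 3.5
= 17.6 / 3.5
= 5.03 METs

5.03 METs


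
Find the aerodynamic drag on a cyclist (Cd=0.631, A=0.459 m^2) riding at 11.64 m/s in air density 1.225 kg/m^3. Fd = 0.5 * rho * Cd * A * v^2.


Fd = 0.5 * 1.225 * 0.631 * 0.459 * 11.64^2
= 0.5 * 1.225 * 0.631 * 0.459 * 135.4896
= 24.036 N

24.036 N


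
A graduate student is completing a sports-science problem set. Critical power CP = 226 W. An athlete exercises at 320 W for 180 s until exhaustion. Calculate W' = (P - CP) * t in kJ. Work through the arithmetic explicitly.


P - CP = 320 - 226 = 94 W
W' = 94 * 180 = 16920 J
= 16920 / 1000 = 16.92 kJ

16.92 kJ


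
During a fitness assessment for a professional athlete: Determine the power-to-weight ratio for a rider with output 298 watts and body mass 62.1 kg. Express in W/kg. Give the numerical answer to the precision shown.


P/W = 298 / 62.1 = 4.799 W/kg

4.799 W/kg


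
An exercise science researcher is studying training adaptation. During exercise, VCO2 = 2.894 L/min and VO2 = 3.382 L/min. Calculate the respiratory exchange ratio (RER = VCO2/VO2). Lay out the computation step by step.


RER = VCO2 / VO2
= 2.894 / 3.382
= 0.8557

0.8557


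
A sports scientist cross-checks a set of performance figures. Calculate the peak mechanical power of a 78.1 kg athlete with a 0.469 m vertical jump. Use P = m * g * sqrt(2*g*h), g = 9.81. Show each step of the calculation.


First, sqrt(2gh) = sqrt(2 * 9.81 * 0.469)
= sqrt(9.20178) = 3.033444 m/s
Power = 78.1 * 9.81 * 3.033444 = 2324.11 W

2324.11 W


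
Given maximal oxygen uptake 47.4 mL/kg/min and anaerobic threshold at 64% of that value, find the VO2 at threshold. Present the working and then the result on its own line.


Percentage as decimal = 0.64
VO2 at AT = 47.4 * 0.64 = 30.34 mL/kg/min

30.34 mL/kg/min


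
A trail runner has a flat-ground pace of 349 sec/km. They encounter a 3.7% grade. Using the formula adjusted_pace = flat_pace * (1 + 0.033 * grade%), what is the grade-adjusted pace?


Grade factor = 1 + 0.033 * 3.7 = 1.1221
Adjusted = 349 * 1.1221 = 391.61 sec/km

391.61 s/km


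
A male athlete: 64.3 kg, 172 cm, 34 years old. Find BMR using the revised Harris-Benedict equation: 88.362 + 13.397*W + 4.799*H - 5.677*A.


Intercept = 88.362
Weight contribution = 13.397 * 64.3 = 861.4271
Height contribution = 4.799 * 172 = 825.428
Age contribution = 5.677 * 34 = 193.018
BMR = 88.362 + 861.4271 + 825.428 - 193.018
= 1582.2 kcal/day

1582.2 kcal/day


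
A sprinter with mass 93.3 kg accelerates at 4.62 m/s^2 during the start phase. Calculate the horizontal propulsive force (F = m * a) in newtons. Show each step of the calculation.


F = m * a
= 93.3 * 4.62
= 431.05 N

431.05 N


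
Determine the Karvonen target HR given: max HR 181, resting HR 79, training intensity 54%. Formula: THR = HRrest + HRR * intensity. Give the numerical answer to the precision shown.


HRR = HRmax - HRrest = 181 - 79 = 102
THR = 79 + 102 * 0.54
= 134.08 bpm

134.08 bpm


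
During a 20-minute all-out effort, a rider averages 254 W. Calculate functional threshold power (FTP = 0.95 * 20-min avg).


FTP = 0.95 * 254
= 241.3 W

241.3 W


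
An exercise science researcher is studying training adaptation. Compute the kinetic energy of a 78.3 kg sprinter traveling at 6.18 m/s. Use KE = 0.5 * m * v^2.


Velocity squared = 38.1924
KE = 0.5 * 78.3 * 38.1924 = 1495.23 J

1495.23 J


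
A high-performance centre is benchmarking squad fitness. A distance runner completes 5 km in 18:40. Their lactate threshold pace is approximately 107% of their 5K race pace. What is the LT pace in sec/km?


Convert to seconds: 18 min 40 s = 1120 s
Pace per km = 1120 / 5 = 224.0 s/km
LT pace = 224.0 * 1.07 = 239.68 s/km

239.68 s/km


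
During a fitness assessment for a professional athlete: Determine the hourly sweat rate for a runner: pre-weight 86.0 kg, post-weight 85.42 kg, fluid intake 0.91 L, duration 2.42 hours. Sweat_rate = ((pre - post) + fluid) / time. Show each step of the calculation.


Mass lost = 86.0 - 85.42 = 0.58 kg
Add fluid consumed: 0.58 + 0.91 = 1.49 L total sweat
Sweat rate = 1.49 / 2.42 = 0.616 L/h

0.616 L/h


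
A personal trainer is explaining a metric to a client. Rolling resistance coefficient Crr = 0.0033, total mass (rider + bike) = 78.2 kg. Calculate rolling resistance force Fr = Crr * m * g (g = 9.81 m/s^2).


Fr = Crr * m * g
= 0.0033 * 78.2 * 9.81
= 2.532 N

2.532 N


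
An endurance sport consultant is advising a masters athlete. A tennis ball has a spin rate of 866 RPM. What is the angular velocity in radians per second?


Convert RPM to rad/s: multiply by 2*pi and divide by 60
omega = 866 * 2 * pi / 60
= 90.687 rad/s

90.687 rad/s


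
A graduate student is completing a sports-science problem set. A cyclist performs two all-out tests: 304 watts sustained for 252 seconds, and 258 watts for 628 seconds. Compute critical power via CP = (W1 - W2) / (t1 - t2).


W1 = P1 * t1 = 304 * 252 = 76608 J
W2 = P2 * t2 = 258 * 628 = 162024 J
CP = (76608 - 162024) / (252 - 628)
= 227.17 W

227.17 W


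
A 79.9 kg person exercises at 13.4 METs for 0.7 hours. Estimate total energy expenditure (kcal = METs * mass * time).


Energy = METs * mass(kg) * time(h)
= 13.4 * 79.9 * 0.7
= 749.46 kcal

749.46 kcal


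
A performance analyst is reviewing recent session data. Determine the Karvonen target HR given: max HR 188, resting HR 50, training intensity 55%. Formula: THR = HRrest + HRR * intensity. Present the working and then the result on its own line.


HRR = HRmax - HRrest = 188 - 50 = 138
THR = 50 + 138 * 0.55
= 125.9 bpm

125.9 bpm


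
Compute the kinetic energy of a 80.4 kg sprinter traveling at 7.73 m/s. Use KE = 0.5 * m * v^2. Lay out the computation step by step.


Velocity squared = 59.7529
KE = 0.5 * 80.4 * 59.7529 = 2402.07 J

2402.07 J


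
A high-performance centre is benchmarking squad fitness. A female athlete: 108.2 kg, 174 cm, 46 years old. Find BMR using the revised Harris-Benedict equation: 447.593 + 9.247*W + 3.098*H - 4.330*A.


Intercept = 447.593
Weight contribution = 9.247 * 108.2 = 1000.5254
Height contribution = 3.098 * 174 = 539.052
Age contribution = 4.33 * 46 = 199.18
BMR = 447.593 + 1000.5254 + 539.052 - 199.18
= 1787.99 kcal/day

1787.99 kcal/day


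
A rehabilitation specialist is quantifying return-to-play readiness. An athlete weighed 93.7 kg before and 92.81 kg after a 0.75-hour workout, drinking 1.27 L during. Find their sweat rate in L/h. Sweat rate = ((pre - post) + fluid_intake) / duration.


Body mass change = 0.89 kg
Total sweat loss = 0.89 + 1.27 = 2.16 L
Rate = 2.16 / 0.75 = 2.88 L/h

2.88 L/h


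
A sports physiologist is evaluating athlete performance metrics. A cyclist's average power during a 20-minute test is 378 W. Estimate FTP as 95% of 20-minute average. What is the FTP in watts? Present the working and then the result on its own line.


FTP = 20-min power * 0.95
= 378 * 0.95
= 359.1 W

359.1 W


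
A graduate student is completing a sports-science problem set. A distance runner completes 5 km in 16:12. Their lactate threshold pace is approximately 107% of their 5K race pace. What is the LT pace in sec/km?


Convert to seconds: 16 min 12 s = 972 s
Pace per km = 972 / 5 = 194.4 s/km
LT pace = 194.4 * 1.07 = 208.01 s/km

208.01 s/km


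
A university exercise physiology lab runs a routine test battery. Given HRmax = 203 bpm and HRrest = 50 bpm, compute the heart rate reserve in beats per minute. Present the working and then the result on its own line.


Heart rate reserve = maximum HR minus resting HR
HRR = 203 - 50 = 153 bpm

153 bpm


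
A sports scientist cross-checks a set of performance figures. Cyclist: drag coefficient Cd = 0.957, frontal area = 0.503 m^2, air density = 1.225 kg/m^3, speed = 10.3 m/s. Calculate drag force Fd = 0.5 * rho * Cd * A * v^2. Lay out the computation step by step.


v^2 = 10.3^2 = 106.09
Fd = 0.5 * 1.225 * 0.957 * 0.503 * 106.09
= 31.28 N

31.28 N


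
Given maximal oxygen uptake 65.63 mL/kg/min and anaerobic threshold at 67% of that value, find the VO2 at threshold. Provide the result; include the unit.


Percentage as decimal = 0.67
VO2 at AT = 65.63 * 0.67 = 43.97 mL/kg/min

43.97 mL/kg/min


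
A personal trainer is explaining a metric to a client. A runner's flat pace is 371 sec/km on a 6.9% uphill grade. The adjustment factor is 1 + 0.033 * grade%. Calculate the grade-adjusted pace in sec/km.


Factor = 1 + 0.033 * 6.9 = 1.2277
Adjusted pace = 371 * 1.2277
= 455.48 sec/km

455.48 s/km


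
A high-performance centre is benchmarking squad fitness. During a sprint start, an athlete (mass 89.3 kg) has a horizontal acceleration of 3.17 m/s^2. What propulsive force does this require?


Propulsive force = mass * acceleration
= 89.3 kg * 3.17 m/s^2
= 283.08 N

283.08 N


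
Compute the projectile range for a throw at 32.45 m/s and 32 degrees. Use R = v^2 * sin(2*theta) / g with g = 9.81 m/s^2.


Two times the angle = 64 degrees
sin(64) = 0.898794
R = 1053.0025 * 0.898794 / 9.81 = 96.476 m

96.476 m


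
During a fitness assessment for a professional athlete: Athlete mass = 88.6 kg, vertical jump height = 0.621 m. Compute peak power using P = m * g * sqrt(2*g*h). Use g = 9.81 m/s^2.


sqrt(2 * 9.81 * 0.621) = sqrt(12.18402) = 3.490562 m/s
P = 88.6 * 9.81 * 3.490562
= 3033.88 W

3033.88 W


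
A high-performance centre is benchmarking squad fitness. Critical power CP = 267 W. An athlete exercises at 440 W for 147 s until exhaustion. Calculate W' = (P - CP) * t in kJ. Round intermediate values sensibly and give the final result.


P - CP = 440 - 267 = 173 W
W' = 173 * 147 = 25431 J
= 25431 / 1000 = 25.431 kJ

25.431 kJ


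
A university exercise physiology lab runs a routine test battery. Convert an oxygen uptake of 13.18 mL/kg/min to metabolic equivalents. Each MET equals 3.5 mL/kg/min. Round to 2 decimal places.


One MET = 3.5 mL/kg/min
Number of METs = 13.18 / 3.5
= 3.77 METs

3.77 METs


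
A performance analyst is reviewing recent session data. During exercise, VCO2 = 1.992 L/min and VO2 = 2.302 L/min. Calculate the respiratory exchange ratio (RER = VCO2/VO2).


RER = VCO2 / VO2
= 1.992 / 2.302
= 0.8653

0.8653


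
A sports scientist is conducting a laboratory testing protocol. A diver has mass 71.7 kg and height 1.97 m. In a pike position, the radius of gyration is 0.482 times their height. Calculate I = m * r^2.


r = 0.482 * 1.97 = 0.94954 m
I = m * r^2 = 71.7 * 0.901626 = 64.647 kg*m^2

64.647 kg*m^2


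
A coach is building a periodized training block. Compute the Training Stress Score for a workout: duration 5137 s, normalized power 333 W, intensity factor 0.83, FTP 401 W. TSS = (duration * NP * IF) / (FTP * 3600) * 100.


Product = 5137 * 333 * 0.83 = 1419815.43
Base = 401 * 3600 = 1443600
TSS = 1419815.43 / 1443600 * 100 = 98.35

98.35 TSS


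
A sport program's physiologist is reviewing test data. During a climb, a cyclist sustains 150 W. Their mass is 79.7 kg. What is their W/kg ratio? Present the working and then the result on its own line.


Power-to-weight = 150 W / 79.7 kg
= 1.882 W/kg

1.882 W/kg


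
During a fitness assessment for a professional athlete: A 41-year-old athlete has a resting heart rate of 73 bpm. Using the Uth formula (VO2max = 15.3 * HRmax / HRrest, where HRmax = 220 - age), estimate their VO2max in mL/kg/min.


HRmax = 220 - 41 = 179 bpm
Ratio = HRmax / HRrest = 179 / 73 = 2.4521
VO2max = 15.3 * 2.4521 = 37.52 mL/kg/min

37.52 mL/kg/min


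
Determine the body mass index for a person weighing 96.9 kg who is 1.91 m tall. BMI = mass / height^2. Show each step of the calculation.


BMI = mass / height^2
= 96.9 / 1.91^2
= 96.9 / 3.6481
= 26.56 kg/m^2

26.56 kg/m^2


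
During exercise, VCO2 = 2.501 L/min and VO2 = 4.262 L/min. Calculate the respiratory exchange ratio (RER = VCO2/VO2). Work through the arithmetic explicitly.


RER = VCO2 / VO2
= 2.501 / 4.262
= 0.5868

0.5868


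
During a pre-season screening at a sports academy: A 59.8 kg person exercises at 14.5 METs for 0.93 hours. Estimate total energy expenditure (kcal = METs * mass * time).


Energy = METs * mass(kg) * time(h)
= 14.5 * 59.8 * 0.93
= 806.4 kcal

806.4 kcal


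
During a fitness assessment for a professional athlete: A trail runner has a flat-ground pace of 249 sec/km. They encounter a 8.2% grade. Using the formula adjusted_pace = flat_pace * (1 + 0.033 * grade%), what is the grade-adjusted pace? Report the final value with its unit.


Grade factor = 1 + 0.033 * 8.2 = 1.2706
Adjusted = 249 * 1.2706 = 316.38 sec/km

316.38 s/km


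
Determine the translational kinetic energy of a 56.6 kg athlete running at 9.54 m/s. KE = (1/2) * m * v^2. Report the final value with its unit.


KE = 0.5 * m * v^2
= 0.5 * 56.6 * 9.54^2
= 0.5 * 56.6 * 91.0116
= 2575.63 J

2575.63 J


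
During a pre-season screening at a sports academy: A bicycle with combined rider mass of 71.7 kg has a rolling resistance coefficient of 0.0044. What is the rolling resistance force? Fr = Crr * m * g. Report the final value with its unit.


Fr = 0.0044 * 71.7 * 9.81
= 0.31548 * 9.81
= 3.095 N

3.095 N


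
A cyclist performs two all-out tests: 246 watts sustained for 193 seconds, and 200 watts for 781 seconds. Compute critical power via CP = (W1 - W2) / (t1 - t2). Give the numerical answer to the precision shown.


W1 = P1 * t1 = 246 * 193 = 47478 J
W2 = P2 * t2 = 200 * 781 = 156200 J
CP = (47478 - 156200) / (193 - 781)
= 184.9 W

184.9 W


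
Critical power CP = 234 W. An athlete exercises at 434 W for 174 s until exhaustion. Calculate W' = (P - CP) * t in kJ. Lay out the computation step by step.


P - CP = 434 - 234 = 200 W
W' = 200 * 174 = 34800 J
= 34800 / 1000 = 34.8 kJ

34.8 kJ


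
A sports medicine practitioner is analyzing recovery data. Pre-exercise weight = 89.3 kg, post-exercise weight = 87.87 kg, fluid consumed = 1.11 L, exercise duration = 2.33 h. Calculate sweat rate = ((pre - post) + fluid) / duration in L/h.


Weight loss = 89.3 - 87.87 = 1.43 kg (approx L)
Total sweat = 1.43 + 1.11 = 2.54 L
Sweat rate = 2.54 / 2.33 = 1.09 L/h

1.09 L/h


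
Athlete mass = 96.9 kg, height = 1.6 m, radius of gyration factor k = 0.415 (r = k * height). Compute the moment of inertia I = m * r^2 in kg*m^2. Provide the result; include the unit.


r = k * height = 0.415 * 1.6 = 0.664 m
r^2 = 0.664^2 = 0.440896
I = 96.9 * 0.440896 = 42.723 kg*m^2

42.723 kg*m^2


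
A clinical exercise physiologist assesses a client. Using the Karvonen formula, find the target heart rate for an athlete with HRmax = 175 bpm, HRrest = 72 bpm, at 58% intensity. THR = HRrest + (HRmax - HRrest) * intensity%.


HRR = 175 - 72 = 103
THR = 72 + 103 * 0.58
= 72 + 59.74
= 131.74 bpm

131.74 bpm


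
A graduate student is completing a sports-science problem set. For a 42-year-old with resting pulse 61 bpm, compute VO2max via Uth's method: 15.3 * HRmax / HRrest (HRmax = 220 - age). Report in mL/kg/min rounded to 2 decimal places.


Step 1: HRmax = 220 - 42 = 178 bpm
Step 2: Ratio = 178 / 61 = 2.918
Step 3: VO2max = 15.3 * 2.918 = 44.65 mL/kg/min

44.65 mL/kg/min


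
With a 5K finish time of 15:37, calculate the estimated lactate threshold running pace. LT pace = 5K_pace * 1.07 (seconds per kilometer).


Race duration = 937 s for 5 km
Average pace = 937 / 5 = 187.4 s/km
LT pace = 187.4 * 1.07
= 200.52 s/km

200.52 s/km


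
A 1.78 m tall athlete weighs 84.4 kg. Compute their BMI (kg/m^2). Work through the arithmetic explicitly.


height^2 = 3.1684 m^2
BMI = 84.4 / 3.1684 = 26.64 kg/m^2

26.64 kg/m^2


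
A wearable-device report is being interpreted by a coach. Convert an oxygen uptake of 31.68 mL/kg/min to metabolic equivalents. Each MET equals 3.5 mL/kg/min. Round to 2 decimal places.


One MET = 3.5 mL/kg/min
Number of METs = 31.68 / 3.5
= 9.05 METs

9.05 METs


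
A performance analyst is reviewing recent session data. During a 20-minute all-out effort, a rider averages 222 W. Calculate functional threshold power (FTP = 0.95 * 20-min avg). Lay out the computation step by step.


FTP = 0.95 * 222
= 210.9 W

210.9 W


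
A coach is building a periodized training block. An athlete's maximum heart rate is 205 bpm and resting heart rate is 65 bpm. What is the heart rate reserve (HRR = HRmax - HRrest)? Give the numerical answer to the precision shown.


HRR = HRmax - HRrest
= 205 - 65
= 140 bpm

140 bpm


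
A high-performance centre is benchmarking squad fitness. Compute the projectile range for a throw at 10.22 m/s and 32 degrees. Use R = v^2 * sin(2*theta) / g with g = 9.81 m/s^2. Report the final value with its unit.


Two times the angle = 64 degrees
sin(64) = 0.898794
R = 104.4484 * 0.898794 / 9.81 = 9.57 m

9.57 m


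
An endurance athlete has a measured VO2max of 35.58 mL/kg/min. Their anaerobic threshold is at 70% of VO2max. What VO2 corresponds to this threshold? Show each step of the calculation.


Anaerobic threshold VO2 = VO2max * 70%
= 35.58 * 0.7
= 24.91 mL/kg/min

24.91 mL/kg/min


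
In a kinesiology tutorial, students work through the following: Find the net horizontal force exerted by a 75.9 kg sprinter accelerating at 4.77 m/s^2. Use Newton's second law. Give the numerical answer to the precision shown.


Newton's second law: F = m * a
F = 75.9 * 4.77 = 362.04 N

362.04 N


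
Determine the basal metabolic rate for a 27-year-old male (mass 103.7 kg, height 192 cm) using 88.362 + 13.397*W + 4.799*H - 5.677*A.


BMR = 88.362 + 13.397*103.7 + 4.799*192 - 5.677*27
= 2245.76 kcal/day

2245.76 kcal/day


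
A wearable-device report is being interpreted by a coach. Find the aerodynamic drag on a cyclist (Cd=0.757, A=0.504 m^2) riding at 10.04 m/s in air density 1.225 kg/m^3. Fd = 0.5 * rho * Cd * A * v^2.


Fd = 0.5 * 1.225 * 0.757 * 0.504 * 10.04^2
= 0.5 * 1.225 * 0.757 * 0.504 * 100.8016
= 23.556 N

23.556 N


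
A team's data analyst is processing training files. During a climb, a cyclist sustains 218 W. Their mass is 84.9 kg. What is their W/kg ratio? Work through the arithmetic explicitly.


Power-to-weight = 218 W / 84.9 kg
= 2.568 W/kg

2.568 W/kg


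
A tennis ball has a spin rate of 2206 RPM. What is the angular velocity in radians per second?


Convert RPM to rad/s: multiply by 2*pi and divide by 60
omega = 2206 * 2 * pi / 60
= 231.012 rad/s

231.012 rad/s


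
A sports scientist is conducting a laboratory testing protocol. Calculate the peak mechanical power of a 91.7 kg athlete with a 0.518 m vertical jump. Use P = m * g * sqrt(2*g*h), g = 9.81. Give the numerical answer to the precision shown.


First, sqrt(2gh) = sqrt(2 * 9.81 * 0.518)
= sqrt(10.16316) = 3.187971 m/s
Power = 91.7 * 9.81 * 3.187971 = 2867.83 W

2867.83 W


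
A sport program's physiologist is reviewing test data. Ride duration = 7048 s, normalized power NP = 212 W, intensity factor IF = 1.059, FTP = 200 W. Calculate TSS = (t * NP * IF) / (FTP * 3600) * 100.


Numerator = 7048 * 212 * 1.059 = 1582332.384
Denominator = 200 * 3600 = 720000
TSS = 1582332.384 / 720000 * 100
= 219.77

219.77 TSS


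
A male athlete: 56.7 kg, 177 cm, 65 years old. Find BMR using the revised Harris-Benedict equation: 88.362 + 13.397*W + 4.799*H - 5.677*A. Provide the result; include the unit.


Intercept = 88.362
Weight contribution = 13.397 * 56.7 = 759.6099
Height contribution = 4.799 * 177 = 849.423
Age contribution = 5.677 * 65 = 369.005
BMR = 88.362 + 759.6099 + 849.423 - 369.005
= 1328.39 kcal/day

1328.39 kcal/day


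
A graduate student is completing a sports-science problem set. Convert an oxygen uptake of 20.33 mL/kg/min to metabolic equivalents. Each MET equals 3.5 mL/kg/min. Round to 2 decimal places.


One MET = 3.5 mL/kg/min
Number of METs = 20.33 / 3.5
= 5.81 METs

5.81 METs


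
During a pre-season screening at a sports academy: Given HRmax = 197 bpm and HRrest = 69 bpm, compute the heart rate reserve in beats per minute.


Heart rate reserve = maximum HR minus resting HR
HRR = 197 - 69 = 128 bpm

128 bpm


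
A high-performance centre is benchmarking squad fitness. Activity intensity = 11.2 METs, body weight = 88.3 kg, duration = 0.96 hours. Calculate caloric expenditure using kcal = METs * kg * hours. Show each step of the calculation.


kcal = 11.2 * 88.3 * 0.96
= 988.96 * 0.96
= 949.4 kcal

949.4 kcal


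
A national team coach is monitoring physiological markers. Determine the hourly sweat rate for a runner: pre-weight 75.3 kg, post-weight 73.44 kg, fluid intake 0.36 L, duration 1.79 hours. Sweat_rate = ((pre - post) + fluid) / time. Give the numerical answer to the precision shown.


Mass lost = 75.3 - 73.44 = 1.86 kg
Add fluid consumed: 1.86 + 0.36 = 2.22 L total sweat
Sweat rate = 2.22 / 1.79 = 1.24 L/h

1.24 L/h


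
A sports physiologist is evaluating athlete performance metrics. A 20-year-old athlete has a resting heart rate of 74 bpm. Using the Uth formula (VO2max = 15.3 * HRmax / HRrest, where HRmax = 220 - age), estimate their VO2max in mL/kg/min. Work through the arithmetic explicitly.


HRmax = 220 - 20 = 200 bpm
Ratio = HRmax / HRrest = 200 / 74 = 2.7027
VO2max = 15.3 * 2.7027 = 41.35 mL/kg/min

41.35 mL/kg/min


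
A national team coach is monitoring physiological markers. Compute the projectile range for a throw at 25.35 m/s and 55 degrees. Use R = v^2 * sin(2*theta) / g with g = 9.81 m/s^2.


Two times the angle = 110 degrees
sin(110) = 0.939693
R = 642.6225 * 0.939693 / 9.81 = 61.556 m

61.556 m


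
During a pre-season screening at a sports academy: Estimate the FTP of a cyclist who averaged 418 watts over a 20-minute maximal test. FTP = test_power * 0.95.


FTP = 418 * 0.95 = 397.1 W

397.1 W


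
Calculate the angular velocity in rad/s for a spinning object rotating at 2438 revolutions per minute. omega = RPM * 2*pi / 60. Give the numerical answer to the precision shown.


omega = RPM * 2*pi / 60
= 2438 * 6.28318531 / 60
= 255.307 rad/s

255.307 rad/s


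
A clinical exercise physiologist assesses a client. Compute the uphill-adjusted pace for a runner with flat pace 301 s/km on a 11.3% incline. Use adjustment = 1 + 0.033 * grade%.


Adjustment factor = 1 + 0.033 * 11.3 = 1.3729
Grade-adjusted pace = 301 * 1.3729 = 413.24 s/km

413.24 s/km


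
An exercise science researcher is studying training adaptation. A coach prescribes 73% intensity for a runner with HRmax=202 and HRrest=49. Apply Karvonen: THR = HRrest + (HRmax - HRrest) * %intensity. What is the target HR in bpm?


Heart rate reserve = 202 - 49 = 153
Intensity fraction = 73 / 100 = 0.73
THR = 49 + 153 * 0.73 = 160.69 bpm

160.69 bpm


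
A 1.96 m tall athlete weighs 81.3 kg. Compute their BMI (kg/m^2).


height^2 = 3.8416 m^2
BMI = 81.3 / 3.8416 = 21.16 kg/m^2

21.16 kg/m^2


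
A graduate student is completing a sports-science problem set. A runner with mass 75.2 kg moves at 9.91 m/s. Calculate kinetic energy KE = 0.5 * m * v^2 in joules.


v^2 = 9.91^2 = 98.2081
KE = 0.5 * 75.2 * 98.2081
= 3692.62 J

3692.62 J


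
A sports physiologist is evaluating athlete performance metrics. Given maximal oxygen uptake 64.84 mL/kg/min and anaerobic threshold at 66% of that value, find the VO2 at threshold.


Percentage as decimal = 0.66
VO2 at AT = 64.84 * 0.66 = 42.79 mL/kg/min

42.79 mL/kg/min


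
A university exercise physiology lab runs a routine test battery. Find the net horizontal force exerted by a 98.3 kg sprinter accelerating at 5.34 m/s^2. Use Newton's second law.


Newton's second law: F = m * a
F = 98.3 * 5.34 = 524.92 N

524.92 N


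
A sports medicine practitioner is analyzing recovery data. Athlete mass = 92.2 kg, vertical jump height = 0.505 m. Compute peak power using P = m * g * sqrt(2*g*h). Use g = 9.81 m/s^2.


sqrt(2 * 9.81 * 0.505) = sqrt(9.9081) = 3.147713 m/s
P = 92.2 * 9.81 * 3.147713
= 2847.05 W

2847.05 W


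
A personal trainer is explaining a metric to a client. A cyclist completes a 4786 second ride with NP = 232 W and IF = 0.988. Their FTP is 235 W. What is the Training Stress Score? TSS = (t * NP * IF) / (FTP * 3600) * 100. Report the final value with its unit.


t * NP * IF = 4786 * 232 * 0.988 = 1097027.776
FTP * 3600 = 846000
TSS = (1097027.776 / 846000) * 100 = 129.67

129.67 TSS


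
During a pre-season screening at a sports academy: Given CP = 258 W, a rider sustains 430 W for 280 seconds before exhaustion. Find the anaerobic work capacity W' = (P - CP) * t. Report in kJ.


Excess power = 430 - 258 = 172 W
Work above CP = 172 * 280 = 48160 J
W' = 48.16 kJ

48.16 kJ


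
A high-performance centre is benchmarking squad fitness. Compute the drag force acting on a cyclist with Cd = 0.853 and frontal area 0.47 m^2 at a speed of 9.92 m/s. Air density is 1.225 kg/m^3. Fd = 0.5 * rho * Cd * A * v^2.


Step 1: v^2 = 98.4064
Step 2: Fd = 0.5 * 1.225 * 0.853 * 0.47 * 98.4064
= 24.164 N

24.164 N


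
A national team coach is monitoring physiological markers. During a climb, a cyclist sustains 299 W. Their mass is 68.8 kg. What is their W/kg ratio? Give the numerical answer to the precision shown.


Power-to-weight = 299 W / 68.8 kg
= 4.346 W/kg

4.346 W/kg


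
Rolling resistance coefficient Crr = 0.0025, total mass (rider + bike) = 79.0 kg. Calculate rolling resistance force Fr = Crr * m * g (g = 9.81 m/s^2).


Fr = Crr * m * g
= 0.0025 * 79.0 * 9.81
= 1.937 N

1.937 N


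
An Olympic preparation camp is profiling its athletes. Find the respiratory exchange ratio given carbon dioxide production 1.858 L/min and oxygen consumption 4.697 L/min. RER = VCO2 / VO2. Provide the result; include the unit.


VCO2 = 1.858 L/min
VO2 = 4.697 L/min
RER = 1.858 / 4.697 = 0.3956

0.3956


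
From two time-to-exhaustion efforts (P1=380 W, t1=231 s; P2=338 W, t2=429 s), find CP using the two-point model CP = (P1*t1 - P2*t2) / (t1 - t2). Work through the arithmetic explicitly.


Work in trial 1 = 87780 J
Work in trial 2 = 145002 J
Delta work = -57222 J
Delta time = -198 s
CP = -57222 / -198 = 289.0 W

289.0 W


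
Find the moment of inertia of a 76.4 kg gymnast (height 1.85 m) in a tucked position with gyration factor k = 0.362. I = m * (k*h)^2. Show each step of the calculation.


Radius of gyration = 0.362 * 1.85 = 0.6697 m
I = 76.4 * 0.6697^2
= 76.4 * 0.448498
= 34.265 kg*m^2

34.265 kg*m^2


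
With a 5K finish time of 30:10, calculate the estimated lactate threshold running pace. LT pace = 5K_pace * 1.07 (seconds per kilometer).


Race duration = 1810 s for 5 km
Average pace = 1810 / 5 = 362.0 s/km
LT pace = 362.0 * 1.07
= 387.34 s/km

387.34 s/km


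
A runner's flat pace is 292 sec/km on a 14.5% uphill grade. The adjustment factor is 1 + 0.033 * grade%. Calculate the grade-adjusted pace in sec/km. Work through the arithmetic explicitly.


Factor = 1 + 0.033 * 14.5 = 1.4785
Adjusted pace = 292 * 1.4785
= 431.72 sec/km

431.72 s/km


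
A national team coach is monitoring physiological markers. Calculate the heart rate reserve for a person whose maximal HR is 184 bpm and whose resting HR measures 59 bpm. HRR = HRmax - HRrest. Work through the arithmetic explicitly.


HRmax = 184 bpm
HRrest = 59 bpm
HRR = 184 - 59 = 125 bpm

125 bpm


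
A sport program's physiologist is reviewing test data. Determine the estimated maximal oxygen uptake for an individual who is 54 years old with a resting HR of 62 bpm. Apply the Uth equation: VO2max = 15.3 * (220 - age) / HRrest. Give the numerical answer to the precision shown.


HRmax = 220 - 54 = 166
VO2max = 15.3 * (166 / 62)
= 15.3 * 2.6774
= 40.96 mL/kg/min

40.96 mL/kg/min


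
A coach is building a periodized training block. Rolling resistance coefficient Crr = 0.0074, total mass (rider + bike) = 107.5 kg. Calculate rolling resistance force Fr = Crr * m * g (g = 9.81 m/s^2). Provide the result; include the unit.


Fr = Crr * m * g
= 0.0074 * 107.5 * 9.81
= 7.804 N

7.804 N


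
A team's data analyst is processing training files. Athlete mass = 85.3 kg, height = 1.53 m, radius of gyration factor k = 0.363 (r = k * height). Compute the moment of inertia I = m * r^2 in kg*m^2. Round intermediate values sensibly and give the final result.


r = k * height = 0.363 * 1.53 = 0.55539 m
r^2 = 0.55539^2 = 0.308458
I = 85.3 * 0.308458 = 26.311 kg*m^2

26.311 kg*m^2


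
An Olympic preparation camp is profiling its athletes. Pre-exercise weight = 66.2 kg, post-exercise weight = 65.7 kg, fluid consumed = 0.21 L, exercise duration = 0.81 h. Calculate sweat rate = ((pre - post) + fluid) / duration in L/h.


Weight loss = 66.2 - 65.7 = 0.5 kg (approx L)
Total sweat = 0.5 + 0.21 = 0.71 L
Sweat rate = 0.71 / 0.81 = 0.877 L/h

0.877 L/h


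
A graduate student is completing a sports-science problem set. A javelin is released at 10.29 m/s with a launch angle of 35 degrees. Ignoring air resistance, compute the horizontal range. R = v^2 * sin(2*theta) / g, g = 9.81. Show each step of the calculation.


Launch speed squared = 105.8841
sin(2 * 35 deg) = 0.939693
Range = 105.8841 * 0.939693 / 9.81
= 10.143 m

10.143 m


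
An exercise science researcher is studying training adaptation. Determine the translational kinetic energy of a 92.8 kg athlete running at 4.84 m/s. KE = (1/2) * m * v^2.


KE = 0.5 * m * v^2
= 0.5 * 92.8 * 4.84^2
= 0.5 * 92.8 * 23.4256
= 1086.95 J

1086.95 J


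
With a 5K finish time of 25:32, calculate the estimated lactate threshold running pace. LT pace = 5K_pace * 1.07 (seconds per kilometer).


Race duration = 1532 s for 5 km
Average pace = 1532 / 5 = 306.4 s/km
LT pace = 306.4 * 1.07
= 327.85 s/km

327.85 s/km


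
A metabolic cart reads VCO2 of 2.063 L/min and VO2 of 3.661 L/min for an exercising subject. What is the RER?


RER = VCO2 / VO2 = 2.063 / 3.661 = 0.5635

0.5635


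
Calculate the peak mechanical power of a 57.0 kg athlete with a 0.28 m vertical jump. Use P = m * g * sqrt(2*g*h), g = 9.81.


First, sqrt(2gh) = sqrt(2 * 9.81 * 0.28)
= sqrt(5.4936) = 2.343843 m/s
Power = 57.0 * 9.81 * 2.343843 = 1310.61 W

1310.61 W


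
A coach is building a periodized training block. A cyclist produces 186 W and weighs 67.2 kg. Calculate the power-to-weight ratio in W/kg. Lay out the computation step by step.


P/W = power / mass
= 186 / 67.2
= 2.768 W/kg

2.768 W/kg


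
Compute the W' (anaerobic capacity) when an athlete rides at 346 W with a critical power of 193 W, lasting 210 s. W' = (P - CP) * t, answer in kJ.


Above-CP power = 153 W
Duration = 210 s
W' = 153 * 210 = 32130 J
Convert: 32130 / 1000 = 32.13 kJ

32.13 kJ


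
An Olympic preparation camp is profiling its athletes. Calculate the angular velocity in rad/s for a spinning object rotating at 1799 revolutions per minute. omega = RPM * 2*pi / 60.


omega = RPM * 2*pi / 60
= 1799 * 6.28318531 / 60
= 188.391 rad/s

188.391 rad/s


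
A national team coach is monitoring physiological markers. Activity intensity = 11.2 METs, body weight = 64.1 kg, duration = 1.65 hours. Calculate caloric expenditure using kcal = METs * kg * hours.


kcal = 11.2 * 64.1 * 1.65
= 717.92 * 1.65
= 1184.57 kcal

1184.57 kcal


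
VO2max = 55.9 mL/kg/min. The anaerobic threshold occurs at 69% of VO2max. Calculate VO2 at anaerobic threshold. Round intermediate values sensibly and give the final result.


AT fraction = 69 / 100 = 0.69
AT VO2 = 55.9 * 0.69
= 38.57 mL/kg/min

38.57 mL/kg/min


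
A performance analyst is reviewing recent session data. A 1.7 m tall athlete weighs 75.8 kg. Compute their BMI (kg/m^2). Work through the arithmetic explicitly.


height^2 = 2.89 m^2
BMI = 75.8 / 2.89 = 26.23 kg/m^2

26.23 kg/m^2


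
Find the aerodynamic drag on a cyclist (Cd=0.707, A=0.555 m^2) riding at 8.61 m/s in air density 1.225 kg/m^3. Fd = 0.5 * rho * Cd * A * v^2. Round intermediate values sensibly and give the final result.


Fd = 0.5 * 1.225 * 0.707 * 0.555 * 8.61^2
= 0.5 * 1.225 * 0.707 * 0.555 * 74.1321
= 17.817 N

17.817 N


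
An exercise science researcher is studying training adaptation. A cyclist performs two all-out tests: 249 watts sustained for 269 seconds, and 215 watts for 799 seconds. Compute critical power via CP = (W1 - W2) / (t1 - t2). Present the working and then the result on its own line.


W1 = P1 * t1 = 249 * 269 = 66981 J
W2 = P2 * t2 = 215 * 799 = 171785 J
CP = (66981 - 171785) / (269 - 799)
= 197.74 W

197.74 W


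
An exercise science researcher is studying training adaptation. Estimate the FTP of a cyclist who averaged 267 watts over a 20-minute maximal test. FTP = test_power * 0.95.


FTP = 267 * 0.95 = 253.65 W

253.65 W


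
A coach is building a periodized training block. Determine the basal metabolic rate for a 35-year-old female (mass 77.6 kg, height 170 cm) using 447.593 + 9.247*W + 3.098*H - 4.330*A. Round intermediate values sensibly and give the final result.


BMR = 447.593 + 9.247*77.6 + 3.098*170 - 4.330*35
= 1540.27 kcal/day

1540.27 kcal/day


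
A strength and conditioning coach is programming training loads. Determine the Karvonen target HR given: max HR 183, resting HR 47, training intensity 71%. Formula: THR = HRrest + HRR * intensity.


HRR = HRmax - HRrest = 183 - 47 = 136
THR = 47 + 136 * 0.71
= 143.56 bpm

143.56 bpm


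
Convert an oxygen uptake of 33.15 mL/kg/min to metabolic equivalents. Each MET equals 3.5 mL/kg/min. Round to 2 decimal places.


One MET = 3.5 mL/kg/min
Number of METs = 33.15 / 3.5
= 9.47 METs

9.47 METs


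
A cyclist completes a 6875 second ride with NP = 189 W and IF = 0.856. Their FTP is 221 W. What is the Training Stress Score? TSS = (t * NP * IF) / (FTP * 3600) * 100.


t * NP * IF = 6875 * 189 * 0.856 = 1112265.0
FTP * 3600 = 795600
TSS = (1112265.0 / 795600) * 100 = 139.8

139.8 TSS


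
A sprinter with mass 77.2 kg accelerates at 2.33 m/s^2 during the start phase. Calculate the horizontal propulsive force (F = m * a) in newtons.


F = m * a
= 77.2 * 2.33
= 179.88 N

179.88 N


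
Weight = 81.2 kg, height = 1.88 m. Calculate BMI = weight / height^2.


height^2 = 1.88^2 = 3.5344
BMI = 81.2 / 3.5344 = 22.97 kg/m^2

22.97 kg/m^2


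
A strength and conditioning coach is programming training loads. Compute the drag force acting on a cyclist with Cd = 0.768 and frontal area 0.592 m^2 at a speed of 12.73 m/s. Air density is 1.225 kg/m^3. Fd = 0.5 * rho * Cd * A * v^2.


Step 1: v^2 = 162.0529
Step 2: Fd = 0.5 * 1.225 * 0.768 * 0.592 * 162.0529
= 45.128 N

45.128 N


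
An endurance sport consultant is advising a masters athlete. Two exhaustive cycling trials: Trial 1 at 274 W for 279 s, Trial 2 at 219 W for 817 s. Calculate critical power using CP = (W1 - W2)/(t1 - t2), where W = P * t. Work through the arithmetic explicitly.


W1 = 274 * 279 = 76446 J
W2 = 219 * 817 = 178923 J
CP = (76446 - 178923) / (279 - 817)
= -102477 / -538
= 190.48 W

190.48 W


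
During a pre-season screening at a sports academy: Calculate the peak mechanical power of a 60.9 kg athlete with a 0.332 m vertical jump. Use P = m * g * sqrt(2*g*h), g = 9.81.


First, sqrt(2gh) = sqrt(2 * 9.81 * 0.332)
= sqrt(6.51384) = 2.552223 m/s
Power = 60.9 * 9.81 * 2.552223 = 1524.77 W

1524.77 W


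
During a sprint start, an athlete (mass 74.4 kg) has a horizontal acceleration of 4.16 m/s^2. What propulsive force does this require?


Propulsive force = mass * acceleration
= 74.4 kg * 4.16 m/s^2
= 309.5 N

309.5 N


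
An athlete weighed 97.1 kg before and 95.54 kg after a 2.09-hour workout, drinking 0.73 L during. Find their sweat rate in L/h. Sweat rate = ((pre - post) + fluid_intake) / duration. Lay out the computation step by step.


Body mass change = 1.56 kg
Total sweat loss = 1.56 + 0.73 = 2.29 L
Rate = 2.29 / 2.09 = 1.096 L/h

1.096 L/h


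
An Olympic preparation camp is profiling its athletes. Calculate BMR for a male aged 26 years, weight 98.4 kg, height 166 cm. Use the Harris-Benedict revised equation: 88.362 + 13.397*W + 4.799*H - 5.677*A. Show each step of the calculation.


Substituting values:
W term = 13.397 * 98.4 = 1318.2648
H term = 4.799 * 166 = 796.634
A term = 5.677 * 26 = 147.602
BMR = 2055.66 kcal/day

2055.66 kcal/day


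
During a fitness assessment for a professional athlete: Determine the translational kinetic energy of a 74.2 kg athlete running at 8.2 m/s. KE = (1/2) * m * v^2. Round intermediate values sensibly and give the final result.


KE = 0.5 * m * v^2
= 0.5 * 74.2 * 8.2^2
= 0.5 * 74.2 * 67.24
= 2494.6 J

2494.6 J


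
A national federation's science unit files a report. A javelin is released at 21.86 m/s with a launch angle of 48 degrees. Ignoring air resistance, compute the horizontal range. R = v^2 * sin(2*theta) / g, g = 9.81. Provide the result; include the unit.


Launch speed squared = 477.8596
sin(2 * 48 deg) = 0.994522
Range = 477.8596 * 0.994522 / 9.81
= 48.445 m

48.445 m


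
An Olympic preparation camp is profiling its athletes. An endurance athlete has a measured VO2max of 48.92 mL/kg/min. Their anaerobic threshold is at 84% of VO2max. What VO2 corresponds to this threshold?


Anaerobic threshold VO2 = VO2max * 84%
= 48.92 * 0.84
= 41.09 mL/kg/min

41.09 mL/kg/min


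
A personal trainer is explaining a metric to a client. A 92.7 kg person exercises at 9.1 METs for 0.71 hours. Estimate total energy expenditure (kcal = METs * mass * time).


Energy = METs * mass(kg) * time(h)
= 9.1 * 92.7 * 0.71
= 598.93 kcal

598.93 kcal


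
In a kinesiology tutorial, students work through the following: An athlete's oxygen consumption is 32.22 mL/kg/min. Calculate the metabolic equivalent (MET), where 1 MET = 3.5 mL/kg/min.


MET = VO2 / 3.5
= 32.22 / 3.5
= 9.21 METs

9.21 METs


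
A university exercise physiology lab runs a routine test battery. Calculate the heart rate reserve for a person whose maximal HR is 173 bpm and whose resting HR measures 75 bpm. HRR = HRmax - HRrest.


HRmax = 173 bpm
HRrest = 75 bpm
HRR = 173 - 75 = 98 bpm

98 bpm
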